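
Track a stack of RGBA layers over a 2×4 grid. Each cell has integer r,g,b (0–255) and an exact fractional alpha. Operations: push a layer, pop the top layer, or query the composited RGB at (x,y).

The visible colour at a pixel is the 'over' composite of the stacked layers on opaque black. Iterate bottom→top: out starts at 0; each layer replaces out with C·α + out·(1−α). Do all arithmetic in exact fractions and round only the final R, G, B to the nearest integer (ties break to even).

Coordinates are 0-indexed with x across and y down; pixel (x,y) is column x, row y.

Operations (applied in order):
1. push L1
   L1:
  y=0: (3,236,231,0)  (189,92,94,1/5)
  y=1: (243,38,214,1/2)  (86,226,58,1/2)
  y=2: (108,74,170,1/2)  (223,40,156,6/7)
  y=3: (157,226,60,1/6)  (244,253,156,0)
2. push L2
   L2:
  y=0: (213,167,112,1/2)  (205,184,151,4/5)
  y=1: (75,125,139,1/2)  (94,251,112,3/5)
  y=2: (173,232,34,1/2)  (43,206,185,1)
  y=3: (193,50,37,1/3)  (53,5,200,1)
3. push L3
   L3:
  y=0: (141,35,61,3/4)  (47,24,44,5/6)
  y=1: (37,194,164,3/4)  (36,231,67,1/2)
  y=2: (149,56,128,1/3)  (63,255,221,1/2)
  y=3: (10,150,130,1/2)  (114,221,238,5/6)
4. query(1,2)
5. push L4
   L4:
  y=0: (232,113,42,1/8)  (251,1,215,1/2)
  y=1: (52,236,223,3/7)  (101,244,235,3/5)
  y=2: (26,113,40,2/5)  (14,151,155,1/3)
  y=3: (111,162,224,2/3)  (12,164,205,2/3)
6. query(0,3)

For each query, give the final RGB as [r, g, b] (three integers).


at x=1,y=2 over L1,L2,L3:
after L1 α=6/7: [1338/7, 240/7, 936/7]
after L2 α=1: [43, 206, 185]
after L3 α=1/2: [53, 461/2, 203]
rounded: [53, 230, 203]

query (0,3) [L1,L2,L3,L4] — begin 0,0,0
L1 α=1/6: [157/6, 113/3, 10]
L2 α=1/3: [736/9, 376/9, 19]
L3 α=1/2: [413/9, 863/9, 149/2]
L4 α=2/3: [2411/27, 3779/27, 1045/6]
rounded: [89, 140, 174]


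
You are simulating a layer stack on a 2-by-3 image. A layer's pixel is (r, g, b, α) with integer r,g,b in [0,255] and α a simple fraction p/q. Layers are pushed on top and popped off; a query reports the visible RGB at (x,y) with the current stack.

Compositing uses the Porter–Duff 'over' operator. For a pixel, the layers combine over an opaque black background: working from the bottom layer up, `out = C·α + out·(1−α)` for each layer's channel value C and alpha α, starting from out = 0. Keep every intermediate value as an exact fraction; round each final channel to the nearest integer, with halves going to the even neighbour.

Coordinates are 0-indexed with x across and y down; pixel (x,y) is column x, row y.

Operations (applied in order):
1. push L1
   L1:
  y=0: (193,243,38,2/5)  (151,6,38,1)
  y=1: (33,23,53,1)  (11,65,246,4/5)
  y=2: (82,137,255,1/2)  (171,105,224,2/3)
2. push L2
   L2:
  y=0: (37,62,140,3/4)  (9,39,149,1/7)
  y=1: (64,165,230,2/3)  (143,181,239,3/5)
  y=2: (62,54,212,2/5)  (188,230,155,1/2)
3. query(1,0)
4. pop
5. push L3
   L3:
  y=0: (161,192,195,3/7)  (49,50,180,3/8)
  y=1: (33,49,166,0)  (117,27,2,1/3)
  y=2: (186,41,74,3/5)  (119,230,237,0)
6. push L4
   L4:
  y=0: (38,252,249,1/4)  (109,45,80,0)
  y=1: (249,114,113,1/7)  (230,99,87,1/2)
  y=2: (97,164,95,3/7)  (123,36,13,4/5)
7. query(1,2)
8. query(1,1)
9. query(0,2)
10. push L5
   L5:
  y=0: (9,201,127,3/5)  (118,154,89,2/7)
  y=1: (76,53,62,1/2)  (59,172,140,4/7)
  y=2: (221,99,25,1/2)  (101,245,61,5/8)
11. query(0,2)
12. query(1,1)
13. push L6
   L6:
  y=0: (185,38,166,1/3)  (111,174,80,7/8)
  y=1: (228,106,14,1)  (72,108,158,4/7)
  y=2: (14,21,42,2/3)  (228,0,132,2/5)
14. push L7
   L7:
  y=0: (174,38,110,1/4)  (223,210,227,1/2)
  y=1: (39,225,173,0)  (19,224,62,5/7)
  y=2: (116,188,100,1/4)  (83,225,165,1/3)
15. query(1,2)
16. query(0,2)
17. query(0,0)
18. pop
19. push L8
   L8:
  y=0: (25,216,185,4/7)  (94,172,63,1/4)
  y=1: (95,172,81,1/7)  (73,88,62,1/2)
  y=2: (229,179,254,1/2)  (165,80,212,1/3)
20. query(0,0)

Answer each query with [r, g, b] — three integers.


at x=1,y=0 over L1,L2:
+L1 (α=1) → [151, 6, 38]
+L2 (α=1/7) → [915/7, 75/7, 377/7]
→ [131, 11, 54]

(1,2) stack=L1,L3,L4; from [0,0,0]:
after L1 α=2/3: [114, 70, 448/3]
after L3 α=0: [114, 70, 448/3]
after L4 α=4/5: [606/5, 214/5, 604/15]
= [121, 43, 40]

query (1,1) [L1,L3,L4] — begin 0,0,0
+L1 (α=4/5) → [44/5, 52, 984/5]
+L3 (α=1/3) → [673/15, 131/3, 1978/15]
+L4 (α=1/2) → [4123/30, 214/3, 3283/30]
→ [137, 71, 109]

query (0,2) [L1,L3,L4] — begin 0,0,0
+L1 (α=1/2) → [41, 137/2, 255/2]
+L3 (α=3/5) → [128, 52, 477/5]
+L4 (α=3/7) → [803/7, 100, 3333/35]
rounded: [115, 100, 95]

(0,2) stack=L1,L3,L4,L5; from [0,0,0]:
L1 α=1/2: [41, 137/2, 255/2]
L3 α=3/5: [128, 52, 477/5]
L4 α=3/7: [803/7, 100, 3333/35]
L5 α=1/2: [1175/7, 199/2, 2104/35]
→ [168, 100, 60]

at x=1,y=1 over L1,L3,L4,L5:
L1 α=4/5: [44/5, 52, 984/5]
L3 α=1/3: [673/15, 131/3, 1978/15]
L4 α=1/2: [4123/30, 214/3, 3283/30]
L5 α=4/7: [6483/70, 902/7, 1269/10]
rounded: [93, 129, 127]

(1,2) stack=L1,L3,L4,L5,L6,L7; from [0,0,0]:
after L1 α=2/3: [114, 70, 448/3]
after L3 α=0: [114, 70, 448/3]
after L4 α=4/5: [606/5, 214/5, 604/15]
after L5 α=5/8: [4343/40, 6767/40, 2129/40]
after L6 α=2/5: [31269/200, 20301/200, 16947/200]
after L7 α=1/3: [39569/300, 14267/100, 11149/100]
= [132, 143, 111]

(0,2) stack=L1,L3,L4,L5,L6,L7; from [0,0,0]:
+L1 (α=1/2) → [41, 137/2, 255/2]
+L3 (α=3/5) → [128, 52, 477/5]
+L4 (α=3/7) → [803/7, 100, 3333/35]
+L5 (α=1/2) → [1175/7, 199/2, 2104/35]
+L6 (α=2/3) → [457/7, 283/6, 5044/105]
+L7 (α=1/4) → [2183/28, 659/8, 2136/35]
= [78, 82, 61]

at x=0,y=0 over L1,L3,L4,L5,L6,L7:
L1 α=2/5: [386/5, 486/5, 76/5]
L3 α=3/7: [3959/35, 4824/35, 3229/35]
L4 α=1/4: [13207/140, 5823/35, 9201/70]
L5 α=3/5: [15097/350, 32751/175, 22536/175]
L6 α=1/3: [15824/175, 72152/525, 74122/525]
L7 α=1/4: [38961/350, 39401/350, 23343/175]
→ [111, 113, 133]

query (0,0) [L1,L3,L4,L5,L6,L8] — begin 0,0,0
after L1 α=2/5: [386/5, 486/5, 76/5]
after L3 α=3/7: [3959/35, 4824/35, 3229/35]
after L4 α=1/4: [13207/140, 5823/35, 9201/70]
after L5 α=3/5: [15097/350, 32751/175, 22536/175]
after L6 α=1/3: [15824/175, 72152/525, 74122/525]
after L8 α=4/7: [64972/1225, 223352/1225, 203622/1225]
= [53, 182, 166]


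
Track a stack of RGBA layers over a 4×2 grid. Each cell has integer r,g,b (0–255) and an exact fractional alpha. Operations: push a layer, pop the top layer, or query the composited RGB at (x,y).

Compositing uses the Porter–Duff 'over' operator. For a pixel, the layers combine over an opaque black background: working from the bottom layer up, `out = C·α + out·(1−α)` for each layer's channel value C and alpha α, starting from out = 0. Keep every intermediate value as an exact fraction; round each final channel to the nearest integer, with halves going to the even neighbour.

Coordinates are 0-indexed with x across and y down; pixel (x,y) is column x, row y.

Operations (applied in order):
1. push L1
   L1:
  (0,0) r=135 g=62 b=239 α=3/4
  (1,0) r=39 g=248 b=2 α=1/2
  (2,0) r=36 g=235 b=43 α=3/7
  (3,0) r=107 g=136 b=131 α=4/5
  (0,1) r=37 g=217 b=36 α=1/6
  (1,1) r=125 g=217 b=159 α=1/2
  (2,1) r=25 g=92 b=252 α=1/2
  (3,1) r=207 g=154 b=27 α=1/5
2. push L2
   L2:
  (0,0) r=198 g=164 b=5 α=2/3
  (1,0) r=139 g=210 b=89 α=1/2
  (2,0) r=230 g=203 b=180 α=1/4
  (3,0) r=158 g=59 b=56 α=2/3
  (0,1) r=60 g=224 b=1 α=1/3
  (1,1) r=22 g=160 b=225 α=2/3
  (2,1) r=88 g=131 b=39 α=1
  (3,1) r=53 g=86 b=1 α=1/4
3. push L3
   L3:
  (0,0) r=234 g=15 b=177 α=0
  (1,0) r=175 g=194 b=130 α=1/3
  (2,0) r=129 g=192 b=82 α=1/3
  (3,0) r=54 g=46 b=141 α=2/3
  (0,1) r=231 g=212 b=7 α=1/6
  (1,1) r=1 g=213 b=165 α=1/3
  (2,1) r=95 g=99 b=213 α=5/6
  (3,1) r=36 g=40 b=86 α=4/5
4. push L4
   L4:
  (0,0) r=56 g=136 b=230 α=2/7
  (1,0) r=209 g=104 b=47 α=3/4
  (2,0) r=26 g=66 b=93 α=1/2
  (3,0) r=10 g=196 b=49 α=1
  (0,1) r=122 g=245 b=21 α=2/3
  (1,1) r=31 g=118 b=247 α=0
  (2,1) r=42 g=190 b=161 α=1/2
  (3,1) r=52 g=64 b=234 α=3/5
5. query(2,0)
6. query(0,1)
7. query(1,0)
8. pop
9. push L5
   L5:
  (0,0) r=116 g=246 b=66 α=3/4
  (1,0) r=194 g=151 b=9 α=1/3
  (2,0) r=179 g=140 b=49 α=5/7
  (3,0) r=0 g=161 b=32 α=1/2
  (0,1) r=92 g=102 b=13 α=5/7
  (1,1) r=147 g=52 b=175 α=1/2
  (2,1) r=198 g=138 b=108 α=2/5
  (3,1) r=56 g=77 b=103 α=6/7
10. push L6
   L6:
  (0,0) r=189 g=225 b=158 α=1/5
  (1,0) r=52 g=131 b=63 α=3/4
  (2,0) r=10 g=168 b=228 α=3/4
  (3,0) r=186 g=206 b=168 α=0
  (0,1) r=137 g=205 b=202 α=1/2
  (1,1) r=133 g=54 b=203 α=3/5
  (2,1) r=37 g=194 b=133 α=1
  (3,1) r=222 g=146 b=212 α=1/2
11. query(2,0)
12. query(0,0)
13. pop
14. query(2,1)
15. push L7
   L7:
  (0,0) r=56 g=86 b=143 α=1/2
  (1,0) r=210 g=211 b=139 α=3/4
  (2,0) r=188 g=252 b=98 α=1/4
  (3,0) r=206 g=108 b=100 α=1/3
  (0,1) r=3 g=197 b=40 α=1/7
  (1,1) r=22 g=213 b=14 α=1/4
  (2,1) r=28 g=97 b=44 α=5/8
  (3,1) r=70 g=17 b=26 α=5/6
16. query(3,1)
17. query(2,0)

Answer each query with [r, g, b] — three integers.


(2,0) stack=L1,L2,L3,L4; from [0,0,0]:
+L1 (α=3/7) → [108/7, 705/7, 129/7]
+L2 (α=1/4) → [967/14, 884/7, 1647/28]
+L3 (α=1/3) → [1870/21, 3112/21, 2795/42]
+L4 (α=1/2) → [1208/21, 2249/21, 6701/84]
rounded: [58, 107, 80]

at x=0,y=1 over L1,L2,L3,L4:
after L1 α=1/6: [37/6, 217/6, 6]
after L2 α=1/3: [217/9, 889/9, 13/3]
after L3 α=1/6: [1582/27, 6353/54, 43/9]
after L4 α=2/3: [8170/81, 32813/162, 421/27]
→ [101, 203, 16]

(1,0) stack=L1,L2,L3,L4; from [0,0,0]:
L1 α=1/2: [39/2, 124, 1]
L2 α=1/2: [317/4, 167, 45]
L3 α=1/3: [667/6, 176, 220/3]
L4 α=3/4: [4429/24, 122, 643/12]
→ [185, 122, 54]

query (2,0) [L1,L2,L3,L5,L6] — begin 0,0,0
+L1 (α=3/7) → [108/7, 705/7, 129/7]
+L2 (α=1/4) → [967/14, 884/7, 1647/28]
+L3 (α=1/3) → [1870/21, 3112/21, 2795/42]
+L5 (α=5/7) → [22535/147, 20924/147, 7940/147]
+L6 (α=3/4) → [26945/588, 23753/147, 27122/147]
rounded: [46, 162, 185]

(0,0) stack=L1,L2,L3,L5,L6; from [0,0,0]:
+L1 (α=3/4) → [405/4, 93/2, 717/4]
+L2 (α=2/3) → [663/4, 749/6, 757/12]
+L3 (α=0) → [663/4, 749/6, 757/12]
+L5 (α=3/4) → [2055/16, 5177/24, 3133/48]
+L6 (α=1/5) → [2811/20, 6527/30, 5029/60]
→ [141, 218, 84]

at x=2,y=1 over L1,L2,L3,L5:
L1 α=1/2: [25/2, 46, 126]
L2 α=1: [88, 131, 39]
L3 α=5/6: [563/6, 313/3, 184]
L5 α=2/5: [271/2, 589/5, 768/5]
= [136, 118, 154]

query (3,1) [L1,L2,L3,L5,L7] — begin 0,0,0
after L1 α=1/5: [207/5, 154/5, 27/5]
after L2 α=1/4: [443/10, 223/5, 43/10]
after L3 α=4/5: [1883/50, 1023/25, 3483/50]
after L5 α=6/7: [2669/50, 12573/175, 34383/350]
after L7 α=5/6: [6723/100, 13724/525, 79883/2100]
= [67, 26, 38]

query (2,0) [L1,L2,L3,L5,L7] — begin 0,0,0
L1 α=3/7: [108/7, 705/7, 129/7]
L2 α=1/4: [967/14, 884/7, 1647/28]
L3 α=1/3: [1870/21, 3112/21, 2795/42]
L5 α=5/7: [22535/147, 20924/147, 7940/147]
L7 α=1/4: [31747/196, 8318/49, 6371/98]
= [162, 170, 65]


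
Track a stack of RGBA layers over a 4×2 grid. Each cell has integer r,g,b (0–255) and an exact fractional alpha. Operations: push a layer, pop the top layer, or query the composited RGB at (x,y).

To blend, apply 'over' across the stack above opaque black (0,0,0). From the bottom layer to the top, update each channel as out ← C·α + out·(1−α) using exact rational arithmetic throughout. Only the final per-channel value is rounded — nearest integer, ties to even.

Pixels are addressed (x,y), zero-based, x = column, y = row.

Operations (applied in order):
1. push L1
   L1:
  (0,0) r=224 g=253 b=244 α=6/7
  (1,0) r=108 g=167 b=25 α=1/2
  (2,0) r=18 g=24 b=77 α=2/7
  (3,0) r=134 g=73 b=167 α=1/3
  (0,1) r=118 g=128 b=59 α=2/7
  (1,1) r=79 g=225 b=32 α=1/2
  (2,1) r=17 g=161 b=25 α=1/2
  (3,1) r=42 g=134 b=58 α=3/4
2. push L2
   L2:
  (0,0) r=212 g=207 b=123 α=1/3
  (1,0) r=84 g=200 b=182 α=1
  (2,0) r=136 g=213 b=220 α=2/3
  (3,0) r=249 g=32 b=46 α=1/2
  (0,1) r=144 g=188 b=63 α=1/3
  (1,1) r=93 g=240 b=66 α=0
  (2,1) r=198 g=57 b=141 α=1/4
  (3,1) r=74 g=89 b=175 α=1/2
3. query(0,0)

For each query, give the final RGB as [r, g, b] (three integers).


(0,0) stack=L1,L2; from [0,0,0]:
after L1 α=6/7: [192, 1518/7, 1464/7]
after L2 α=1/3: [596/3, 1495/7, 1263/7]
rounded: [199, 214, 180]


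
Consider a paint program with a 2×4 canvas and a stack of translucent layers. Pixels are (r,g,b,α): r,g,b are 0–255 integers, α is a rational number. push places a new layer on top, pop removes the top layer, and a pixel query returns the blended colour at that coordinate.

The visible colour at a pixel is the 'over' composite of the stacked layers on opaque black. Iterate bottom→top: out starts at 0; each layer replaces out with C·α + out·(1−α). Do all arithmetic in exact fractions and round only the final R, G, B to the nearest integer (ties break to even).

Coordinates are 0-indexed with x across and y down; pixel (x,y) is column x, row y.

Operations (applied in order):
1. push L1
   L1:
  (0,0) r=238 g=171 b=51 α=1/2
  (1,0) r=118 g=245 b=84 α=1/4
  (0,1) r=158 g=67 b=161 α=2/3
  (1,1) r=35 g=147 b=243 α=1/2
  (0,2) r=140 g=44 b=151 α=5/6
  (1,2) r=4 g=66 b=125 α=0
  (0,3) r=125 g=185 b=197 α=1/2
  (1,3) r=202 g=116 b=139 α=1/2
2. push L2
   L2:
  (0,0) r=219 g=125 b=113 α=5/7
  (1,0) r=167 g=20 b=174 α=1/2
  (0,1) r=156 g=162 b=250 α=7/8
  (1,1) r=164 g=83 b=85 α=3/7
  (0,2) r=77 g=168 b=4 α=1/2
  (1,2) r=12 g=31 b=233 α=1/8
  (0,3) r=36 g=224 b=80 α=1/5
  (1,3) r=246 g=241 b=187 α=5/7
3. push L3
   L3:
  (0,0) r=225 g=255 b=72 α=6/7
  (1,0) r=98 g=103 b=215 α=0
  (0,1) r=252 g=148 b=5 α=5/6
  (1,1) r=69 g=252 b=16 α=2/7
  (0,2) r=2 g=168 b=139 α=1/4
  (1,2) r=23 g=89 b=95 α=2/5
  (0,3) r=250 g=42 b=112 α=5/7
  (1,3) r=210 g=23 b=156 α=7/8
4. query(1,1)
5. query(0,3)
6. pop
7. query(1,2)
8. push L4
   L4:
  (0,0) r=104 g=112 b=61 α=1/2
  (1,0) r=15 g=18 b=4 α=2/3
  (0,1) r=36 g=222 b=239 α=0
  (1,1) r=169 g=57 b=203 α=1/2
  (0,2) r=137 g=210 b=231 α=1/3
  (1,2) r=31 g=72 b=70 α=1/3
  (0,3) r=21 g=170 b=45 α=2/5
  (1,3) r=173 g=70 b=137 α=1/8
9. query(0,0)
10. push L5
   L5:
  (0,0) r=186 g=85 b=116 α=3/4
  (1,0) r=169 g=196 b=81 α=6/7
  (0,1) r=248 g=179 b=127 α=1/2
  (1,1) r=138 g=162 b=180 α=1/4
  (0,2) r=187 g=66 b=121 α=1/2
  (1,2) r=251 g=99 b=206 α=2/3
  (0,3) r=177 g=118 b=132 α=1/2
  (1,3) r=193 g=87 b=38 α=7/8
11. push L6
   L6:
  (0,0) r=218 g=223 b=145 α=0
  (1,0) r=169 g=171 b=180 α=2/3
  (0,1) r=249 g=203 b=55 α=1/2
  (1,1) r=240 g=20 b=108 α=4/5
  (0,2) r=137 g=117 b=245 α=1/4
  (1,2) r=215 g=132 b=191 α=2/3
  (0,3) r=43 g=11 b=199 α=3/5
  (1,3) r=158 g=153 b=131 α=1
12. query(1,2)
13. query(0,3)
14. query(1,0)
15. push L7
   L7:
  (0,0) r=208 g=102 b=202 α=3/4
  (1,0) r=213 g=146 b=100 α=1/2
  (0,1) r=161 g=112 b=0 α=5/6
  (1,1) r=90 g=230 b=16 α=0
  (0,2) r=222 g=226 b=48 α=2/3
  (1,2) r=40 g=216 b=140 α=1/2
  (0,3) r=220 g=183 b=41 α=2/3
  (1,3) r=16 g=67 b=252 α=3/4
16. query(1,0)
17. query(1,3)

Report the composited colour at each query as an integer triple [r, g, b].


(1,1) stack=L1,L2,L3; from [0,0,0]:
L1 α=1/2: [35/2, 147/2, 243/2]
L2 α=3/7: [562/7, 543/7, 741/7]
L3 α=2/7: [3776/49, 6243/49, 3929/49]
rounded: [77, 127, 80]

at x=0,y=3 over L1,L2,L3:
+L1 (α=1/2) → [125/2, 185/2, 197/2]
+L2 (α=1/5) → [286/5, 594/5, 474/5]
+L3 (α=5/7) → [6822/35, 2238/35, 3748/35]
rounded: [195, 64, 107]

(1,2) stack=L1,L2; from [0,0,0]:
+L1 (α=0) → [0, 0, 0]
+L2 (α=1/8) → [3/2, 31/8, 233/8]
= [2, 4, 29]

(0,0) stack=L1,L2,L4; from [0,0,0]:
after L1 α=1/2: [119, 171/2, 51/2]
after L2 α=5/7: [1333/7, 796/7, 88]
after L4 α=1/2: [2061/14, 790/7, 149/2]
→ [147, 113, 74]

at x=1,y=2 over L1,L2,L4,L5,L6:
+L1 (α=0) → [0, 0, 0]
+L2 (α=1/8) → [3/2, 31/8, 233/8]
+L4 (α=1/3) → [34/3, 319/12, 171/4]
+L5 (α=2/3) → [1540/9, 2695/36, 1819/12]
+L6 (α=2/3) → [5410/27, 12199/108, 6403/36]
rounded: [200, 113, 178]

at x=0,y=3 over L1,L2,L4,L5,L6:
L1 α=1/2: [125/2, 185/2, 197/2]
L2 α=1/5: [286/5, 594/5, 474/5]
L4 α=2/5: [1068/25, 3482/25, 1872/25]
L5 α=1/2: [5493/50, 3216/25, 2586/25]
L6 α=3/5: [8718/125, 7257/125, 20097/125]
→ [70, 58, 161]

at x=1,y=0 over L1,L2,L4,L5,L6:
after L1 α=1/4: [59/2, 245/4, 21]
after L2 α=1/2: [393/4, 325/8, 195/2]
after L4 α=2/3: [171/4, 613/24, 211/6]
after L5 α=6/7: [4227/28, 28837/168, 3127/42]
after L6 α=2/3: [13691/84, 86293/504, 18247/126]
rounded: [163, 171, 145]

(1,0) stack=L1,L2,L4,L5,L6,L7; from [0,0,0]:
after L1 α=1/4: [59/2, 245/4, 21]
after L2 α=1/2: [393/4, 325/8, 195/2]
after L4 α=2/3: [171/4, 613/24, 211/6]
after L5 α=6/7: [4227/28, 28837/168, 3127/42]
after L6 α=2/3: [13691/84, 86293/504, 18247/126]
after L7 α=1/2: [31583/168, 159877/1008, 30847/252]
= [188, 159, 122]

query (1,3) [L1,L2,L4,L5,L6,L7] — begin 0,0,0
+L1 (α=1/2) → [101, 58, 139/2]
+L2 (α=5/7) → [1432/7, 1321/7, 1074/7]
+L4 (α=1/8) → [1605/8, 1391/8, 1211/8]
+L5 (α=7/8) → [12413/64, 6263/64, 3339/64]
+L6 (α=1) → [158, 153, 131]
+L7 (α=3/4) → [103/2, 177/2, 887/4]
rounded: [52, 88, 222]


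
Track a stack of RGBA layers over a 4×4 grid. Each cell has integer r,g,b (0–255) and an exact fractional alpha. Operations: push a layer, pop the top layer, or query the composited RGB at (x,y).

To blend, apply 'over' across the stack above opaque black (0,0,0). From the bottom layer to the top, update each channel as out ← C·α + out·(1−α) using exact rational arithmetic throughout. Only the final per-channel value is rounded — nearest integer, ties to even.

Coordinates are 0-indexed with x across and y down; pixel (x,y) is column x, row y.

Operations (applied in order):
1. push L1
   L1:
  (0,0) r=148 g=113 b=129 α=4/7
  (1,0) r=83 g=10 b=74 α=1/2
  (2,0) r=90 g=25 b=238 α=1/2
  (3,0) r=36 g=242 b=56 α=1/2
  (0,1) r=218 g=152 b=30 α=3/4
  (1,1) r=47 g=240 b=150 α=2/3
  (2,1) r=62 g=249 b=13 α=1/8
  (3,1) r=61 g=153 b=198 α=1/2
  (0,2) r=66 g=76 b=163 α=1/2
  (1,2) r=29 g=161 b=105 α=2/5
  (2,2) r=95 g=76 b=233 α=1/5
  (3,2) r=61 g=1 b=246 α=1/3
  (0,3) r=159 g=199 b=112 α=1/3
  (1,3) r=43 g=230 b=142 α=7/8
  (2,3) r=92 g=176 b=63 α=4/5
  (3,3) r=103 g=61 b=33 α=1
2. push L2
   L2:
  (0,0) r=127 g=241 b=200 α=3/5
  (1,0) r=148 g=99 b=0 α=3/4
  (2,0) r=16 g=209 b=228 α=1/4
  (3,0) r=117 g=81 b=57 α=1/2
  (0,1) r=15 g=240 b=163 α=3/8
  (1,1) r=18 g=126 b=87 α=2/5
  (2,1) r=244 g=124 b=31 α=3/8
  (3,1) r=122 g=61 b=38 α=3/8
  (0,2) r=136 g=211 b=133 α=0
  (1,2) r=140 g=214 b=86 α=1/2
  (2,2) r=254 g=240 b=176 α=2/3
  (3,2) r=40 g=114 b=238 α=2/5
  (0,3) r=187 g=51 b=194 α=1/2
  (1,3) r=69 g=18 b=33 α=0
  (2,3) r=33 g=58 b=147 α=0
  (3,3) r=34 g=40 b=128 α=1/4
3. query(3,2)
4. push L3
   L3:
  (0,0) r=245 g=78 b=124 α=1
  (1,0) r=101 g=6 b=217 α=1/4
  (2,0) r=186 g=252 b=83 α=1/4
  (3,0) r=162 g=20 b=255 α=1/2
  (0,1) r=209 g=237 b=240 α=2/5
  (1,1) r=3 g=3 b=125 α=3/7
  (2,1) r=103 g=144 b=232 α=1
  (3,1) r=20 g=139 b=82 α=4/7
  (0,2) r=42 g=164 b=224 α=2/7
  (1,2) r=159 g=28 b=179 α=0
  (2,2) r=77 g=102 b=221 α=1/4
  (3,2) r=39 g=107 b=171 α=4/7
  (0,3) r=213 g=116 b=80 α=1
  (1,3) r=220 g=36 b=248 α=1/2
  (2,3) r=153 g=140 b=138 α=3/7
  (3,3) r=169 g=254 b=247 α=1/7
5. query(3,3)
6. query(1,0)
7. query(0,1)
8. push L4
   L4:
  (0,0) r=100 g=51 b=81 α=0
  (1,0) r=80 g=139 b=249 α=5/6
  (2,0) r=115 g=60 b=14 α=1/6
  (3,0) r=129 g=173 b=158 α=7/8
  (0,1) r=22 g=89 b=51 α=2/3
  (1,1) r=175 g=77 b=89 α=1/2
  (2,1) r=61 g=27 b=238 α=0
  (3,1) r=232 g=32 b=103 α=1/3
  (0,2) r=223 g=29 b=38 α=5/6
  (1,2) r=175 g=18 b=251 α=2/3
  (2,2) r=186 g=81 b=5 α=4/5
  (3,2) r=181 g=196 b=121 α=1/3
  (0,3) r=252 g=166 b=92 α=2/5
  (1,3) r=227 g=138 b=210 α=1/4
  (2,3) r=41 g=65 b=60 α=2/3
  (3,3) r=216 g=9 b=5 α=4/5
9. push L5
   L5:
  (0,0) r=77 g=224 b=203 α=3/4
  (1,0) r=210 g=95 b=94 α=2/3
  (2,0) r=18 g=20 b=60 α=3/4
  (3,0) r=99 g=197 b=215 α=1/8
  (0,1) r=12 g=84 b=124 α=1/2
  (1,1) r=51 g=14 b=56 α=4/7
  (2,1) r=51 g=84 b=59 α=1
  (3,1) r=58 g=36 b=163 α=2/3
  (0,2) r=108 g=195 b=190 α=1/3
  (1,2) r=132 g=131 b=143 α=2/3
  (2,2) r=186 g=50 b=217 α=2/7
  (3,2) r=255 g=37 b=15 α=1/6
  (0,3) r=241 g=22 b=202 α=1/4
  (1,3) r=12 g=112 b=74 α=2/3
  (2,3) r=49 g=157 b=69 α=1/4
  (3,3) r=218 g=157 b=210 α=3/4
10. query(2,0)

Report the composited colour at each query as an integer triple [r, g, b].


(3,2) stack=L1,L2; from [0,0,0]:
after L1 α=1/3: [61/3, 1/3, 82]
after L2 α=2/5: [141/5, 229/5, 722/5]
→ [28, 46, 144]

query (3,3) [L1,L2,L3] — begin 0,0,0
after L1 α=1: [103, 61, 33]
after L2 α=1/4: [343/4, 223/4, 227/4]
after L3 α=1/7: [1367/14, 1177/14, 1175/14]
= [98, 84, 84]

at x=1,y=0 over L1,L2,L3:
after L1 α=1/2: [83/2, 5, 37]
after L2 α=3/4: [971/8, 151/2, 37/4]
after L3 α=1/4: [3721/32, 465/8, 979/16]
rounded: [116, 58, 61]

query (0,1) [L1,L2,L3] — begin 0,0,0
after L1 α=3/4: [327/2, 114, 45/2]
after L2 α=3/8: [1725/16, 645/4, 1203/16]
after L3 α=2/5: [11863/80, 3831/20, 11289/80]
= [148, 192, 141]

at x=2,y=0 over L1,L2,L3,L4,L5:
+L1 (α=1/2) → [45, 25/2, 119]
+L2 (α=1/4) → [151/4, 493/8, 585/4]
+L3 (α=1/4) → [1197/16, 3495/32, 2087/16]
+L4 (α=1/6) → [7825/96, 6465/64, 3553/32]
+L5 (α=3/4) → [13009/384, 10305/256, 9313/128]
→ [34, 40, 73]


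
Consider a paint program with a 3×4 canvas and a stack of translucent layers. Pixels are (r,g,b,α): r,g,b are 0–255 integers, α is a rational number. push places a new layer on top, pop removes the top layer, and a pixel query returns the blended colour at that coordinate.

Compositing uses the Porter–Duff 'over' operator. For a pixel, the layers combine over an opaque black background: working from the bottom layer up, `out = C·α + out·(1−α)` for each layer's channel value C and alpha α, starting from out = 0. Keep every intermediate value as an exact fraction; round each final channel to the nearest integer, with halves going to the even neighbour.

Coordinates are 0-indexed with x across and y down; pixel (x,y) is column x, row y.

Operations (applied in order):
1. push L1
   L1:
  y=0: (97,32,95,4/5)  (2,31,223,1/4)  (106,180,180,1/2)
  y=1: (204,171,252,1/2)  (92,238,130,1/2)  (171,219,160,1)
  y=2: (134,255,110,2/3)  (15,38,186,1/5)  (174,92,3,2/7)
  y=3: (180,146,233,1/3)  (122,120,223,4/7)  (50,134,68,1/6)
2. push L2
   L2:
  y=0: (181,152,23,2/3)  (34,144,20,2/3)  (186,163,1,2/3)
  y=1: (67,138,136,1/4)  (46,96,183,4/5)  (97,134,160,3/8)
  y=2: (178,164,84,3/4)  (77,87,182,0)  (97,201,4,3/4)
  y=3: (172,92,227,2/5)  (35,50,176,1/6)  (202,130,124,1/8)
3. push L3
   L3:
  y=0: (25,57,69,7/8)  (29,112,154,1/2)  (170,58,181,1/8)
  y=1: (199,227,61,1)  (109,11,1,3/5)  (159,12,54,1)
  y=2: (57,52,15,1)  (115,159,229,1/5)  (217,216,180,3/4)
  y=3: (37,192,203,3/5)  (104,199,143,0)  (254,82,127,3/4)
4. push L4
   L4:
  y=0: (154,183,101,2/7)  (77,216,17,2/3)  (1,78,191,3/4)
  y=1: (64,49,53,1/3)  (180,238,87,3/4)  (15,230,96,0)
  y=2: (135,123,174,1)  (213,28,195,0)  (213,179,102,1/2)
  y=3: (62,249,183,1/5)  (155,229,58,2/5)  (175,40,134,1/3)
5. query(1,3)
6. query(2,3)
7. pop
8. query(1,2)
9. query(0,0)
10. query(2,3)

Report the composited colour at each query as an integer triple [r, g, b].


(1,3) stack=L1,L2,L3,L4; from [0,0,0]:
after L1 α=4/7: [488/7, 480/7, 892/7]
after L2 α=1/6: [895/14, 1375/21, 2846/21]
after L3 α=0: [895/14, 1375/21, 2846/21]
after L4 α=2/5: [1405/14, 4581/35, 3658/35]
= [100, 131, 105]

query (2,3) [L1,L2,L3,L4] — begin 0,0,0
+L1 (α=1/6) → [25/3, 67/3, 34/3]
+L2 (α=1/8) → [781/24, 859/24, 305/12]
+L3 (α=3/4) → [19069/96, 6763/96, 4877/48]
+L4 (α=1/3) → [27469/144, 8683/144, 8093/72]
→ [191, 60, 112]

(1,2) stack=L1,L2,L3; from [0,0,0]:
+L1 (α=1/5) → [3, 38/5, 186/5]
+L2 (α=0) → [3, 38/5, 186/5]
+L3 (α=1/5) → [127/5, 947/25, 1889/25]
= [25, 38, 76]

(0,0) stack=L1,L2,L3; from [0,0,0]:
+L1 (α=4/5) → [388/5, 128/5, 76]
+L2 (α=2/3) → [2198/15, 1648/15, 122/3]
+L3 (α=7/8) → [4823/120, 7633/120, 1571/24]
rounded: [40, 64, 65]

(2,3) stack=L1,L2,L3; from [0,0,0]:
L1 α=1/6: [25/3, 67/3, 34/3]
L2 α=1/8: [781/24, 859/24, 305/12]
L3 α=3/4: [19069/96, 6763/96, 4877/48]
→ [199, 70, 102]


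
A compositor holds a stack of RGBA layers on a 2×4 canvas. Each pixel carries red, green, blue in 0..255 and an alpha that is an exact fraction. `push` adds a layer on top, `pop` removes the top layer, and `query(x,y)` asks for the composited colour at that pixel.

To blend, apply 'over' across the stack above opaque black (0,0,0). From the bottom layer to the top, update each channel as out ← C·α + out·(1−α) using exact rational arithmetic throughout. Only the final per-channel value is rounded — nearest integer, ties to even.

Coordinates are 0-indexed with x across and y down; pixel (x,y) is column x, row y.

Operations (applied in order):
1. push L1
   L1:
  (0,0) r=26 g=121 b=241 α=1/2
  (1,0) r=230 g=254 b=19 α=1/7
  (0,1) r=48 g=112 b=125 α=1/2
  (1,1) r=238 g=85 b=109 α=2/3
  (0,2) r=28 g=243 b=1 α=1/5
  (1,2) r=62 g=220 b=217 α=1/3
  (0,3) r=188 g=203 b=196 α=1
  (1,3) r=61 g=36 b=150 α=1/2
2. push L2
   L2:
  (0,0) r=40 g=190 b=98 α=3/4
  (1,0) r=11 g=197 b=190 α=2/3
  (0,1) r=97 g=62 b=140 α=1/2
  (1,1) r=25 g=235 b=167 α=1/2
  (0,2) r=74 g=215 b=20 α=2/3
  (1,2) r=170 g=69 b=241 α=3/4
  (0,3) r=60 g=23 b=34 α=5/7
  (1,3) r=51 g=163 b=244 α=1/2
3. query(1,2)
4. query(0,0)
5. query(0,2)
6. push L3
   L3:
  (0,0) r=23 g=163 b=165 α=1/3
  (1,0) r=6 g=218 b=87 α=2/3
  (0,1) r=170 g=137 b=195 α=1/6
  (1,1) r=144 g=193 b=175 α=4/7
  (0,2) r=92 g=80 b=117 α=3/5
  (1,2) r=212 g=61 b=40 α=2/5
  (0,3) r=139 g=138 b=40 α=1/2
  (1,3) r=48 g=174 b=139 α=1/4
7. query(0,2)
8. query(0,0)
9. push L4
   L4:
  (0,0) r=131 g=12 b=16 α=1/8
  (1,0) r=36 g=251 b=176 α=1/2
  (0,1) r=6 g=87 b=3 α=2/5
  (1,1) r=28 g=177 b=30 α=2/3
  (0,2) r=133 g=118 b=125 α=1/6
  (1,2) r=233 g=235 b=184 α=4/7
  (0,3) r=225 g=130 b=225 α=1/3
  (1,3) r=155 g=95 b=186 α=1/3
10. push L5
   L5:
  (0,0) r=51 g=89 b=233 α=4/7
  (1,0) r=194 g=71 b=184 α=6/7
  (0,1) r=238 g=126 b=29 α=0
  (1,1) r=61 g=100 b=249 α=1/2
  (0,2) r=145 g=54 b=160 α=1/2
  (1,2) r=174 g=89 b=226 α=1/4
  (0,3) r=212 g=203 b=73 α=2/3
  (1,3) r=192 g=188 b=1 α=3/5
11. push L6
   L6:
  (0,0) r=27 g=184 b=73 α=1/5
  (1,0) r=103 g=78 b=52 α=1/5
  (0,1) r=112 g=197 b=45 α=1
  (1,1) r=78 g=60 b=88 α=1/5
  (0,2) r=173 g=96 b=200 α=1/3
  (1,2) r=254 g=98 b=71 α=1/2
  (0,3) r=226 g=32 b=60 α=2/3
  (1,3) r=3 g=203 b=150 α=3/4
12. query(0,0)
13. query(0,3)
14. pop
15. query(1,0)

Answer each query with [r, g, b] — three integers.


(1,2) stack=L1,L2; from [0,0,0]:
+L1 (α=1/3) → [62/3, 220/3, 217/3]
+L2 (α=3/4) → [398/3, 841/12, 1193/6]
rounded: [133, 70, 199]

at x=0,y=0 over L1,L2:
after L1 α=1/2: [13, 121/2, 241/2]
after L2 α=3/4: [133/4, 1261/8, 829/8]
= [33, 158, 104]

at x=0,y=2 over L1,L2:
after L1 α=1/5: [28/5, 243/5, 1/5]
after L2 α=2/3: [256/5, 2393/15, 67/5]
→ [51, 160, 13]

at x=0,y=2 over L1,L2,L3:
after L1 α=1/5: [28/5, 243/5, 1/5]
after L2 α=2/3: [256/5, 2393/15, 67/5]
after L3 α=3/5: [1892/25, 8386/75, 1889/25]
→ [76, 112, 76]

query (0,0) [L1,L2,L3] — begin 0,0,0
L1 α=1/2: [13, 121/2, 241/2]
L2 α=3/4: [133/4, 1261/8, 829/8]
L3 α=1/3: [179/6, 1913/12, 1489/12]
→ [30, 159, 124]

query (0,0) [L1,L2,L3,L4,L5,L6] — begin 0,0,0
L1 α=1/2: [13, 121/2, 241/2]
L2 α=3/4: [133/4, 1261/8, 829/8]
L3 α=1/3: [179/6, 1913/12, 1489/12]
L4 α=1/8: [2039/48, 13535/96, 10615/96]
L5 α=4/7: [5303/112, 3561/32, 5777/32]
L6 α=1/5: [6059/140, 5033/40, 6361/40]
= [43, 126, 159]

(0,3) stack=L1,L2,L3,L4,L5,L6; from [0,0,0]:
L1 α=1: [188, 203, 196]
L2 α=5/7: [676/7, 521/7, 562/7]
L3 α=1/2: [1649/14, 1487/14, 421/7]
L4 α=1/3: [3224/21, 799/7, 2417/21]
L5 α=2/3: [12128/63, 3641/21, 5483/63]
L6 α=2/3: [40604/189, 4985/63, 13043/189]
→ [215, 79, 69]

(1,0) stack=L1,L2,L3,L4,L5; from [0,0,0]:
L1 α=1/7: [230/7, 254/7, 19/7]
L2 α=2/3: [128/7, 1004/7, 893/7]
L3 α=2/3: [212/21, 1352/7, 2111/21]
L4 α=1/2: [484/21, 3109/14, 5807/42]
L5 α=6/7: [24928/147, 9073/98, 52175/294]
= [170, 93, 177]


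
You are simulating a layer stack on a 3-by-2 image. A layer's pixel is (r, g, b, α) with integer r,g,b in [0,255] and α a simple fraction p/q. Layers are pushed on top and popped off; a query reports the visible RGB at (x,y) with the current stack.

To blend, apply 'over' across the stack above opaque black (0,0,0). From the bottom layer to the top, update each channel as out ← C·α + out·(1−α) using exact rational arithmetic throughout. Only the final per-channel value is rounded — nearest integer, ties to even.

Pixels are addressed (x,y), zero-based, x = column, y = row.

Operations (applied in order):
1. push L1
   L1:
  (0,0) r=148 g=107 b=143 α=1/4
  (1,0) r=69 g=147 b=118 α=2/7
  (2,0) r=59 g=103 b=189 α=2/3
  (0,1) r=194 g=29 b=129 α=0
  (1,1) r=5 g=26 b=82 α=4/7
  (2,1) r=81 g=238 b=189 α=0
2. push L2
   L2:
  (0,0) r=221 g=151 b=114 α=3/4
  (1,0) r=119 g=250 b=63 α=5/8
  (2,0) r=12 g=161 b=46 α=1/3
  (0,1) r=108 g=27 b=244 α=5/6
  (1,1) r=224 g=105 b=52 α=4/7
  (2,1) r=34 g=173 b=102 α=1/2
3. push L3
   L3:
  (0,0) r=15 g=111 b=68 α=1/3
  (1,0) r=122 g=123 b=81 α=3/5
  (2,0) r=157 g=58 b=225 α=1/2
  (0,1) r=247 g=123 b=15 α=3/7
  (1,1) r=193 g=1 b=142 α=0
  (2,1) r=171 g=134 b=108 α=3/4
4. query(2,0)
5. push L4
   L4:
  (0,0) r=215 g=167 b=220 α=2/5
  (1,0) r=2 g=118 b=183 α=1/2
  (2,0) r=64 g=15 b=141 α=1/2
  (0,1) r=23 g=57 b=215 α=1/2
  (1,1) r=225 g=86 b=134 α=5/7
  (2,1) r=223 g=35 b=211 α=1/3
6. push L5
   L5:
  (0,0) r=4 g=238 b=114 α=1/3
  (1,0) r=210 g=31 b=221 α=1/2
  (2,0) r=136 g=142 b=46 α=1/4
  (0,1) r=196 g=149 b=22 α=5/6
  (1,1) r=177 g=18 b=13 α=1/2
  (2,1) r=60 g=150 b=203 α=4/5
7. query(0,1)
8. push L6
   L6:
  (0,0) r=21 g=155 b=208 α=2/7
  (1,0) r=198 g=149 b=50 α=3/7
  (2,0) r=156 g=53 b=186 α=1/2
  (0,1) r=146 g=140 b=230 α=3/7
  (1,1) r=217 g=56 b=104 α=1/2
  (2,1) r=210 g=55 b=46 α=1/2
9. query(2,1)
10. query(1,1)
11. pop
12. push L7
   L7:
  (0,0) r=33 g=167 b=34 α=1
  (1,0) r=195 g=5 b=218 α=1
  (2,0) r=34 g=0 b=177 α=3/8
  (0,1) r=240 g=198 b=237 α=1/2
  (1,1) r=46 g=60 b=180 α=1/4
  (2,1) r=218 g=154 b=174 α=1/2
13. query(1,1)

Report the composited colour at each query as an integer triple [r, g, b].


(2,0) stack=L1,L2,L3; from [0,0,0]:
L1 α=2/3: [118/3, 206/3, 126]
L2 α=1/3: [272/9, 895/9, 298/3]
L3 α=1/2: [1685/18, 1417/18, 973/6]
= [94, 79, 162]

(0,1) stack=L1,L2,L3,L4,L5; from [0,0,0]:
+L1 (α=0) → [0, 0, 0]
+L2 (α=5/6) → [90, 45/2, 610/3]
+L3 (α=3/7) → [1101/7, 459/7, 2575/21]
+L4 (α=1/2) → [631/7, 429/7, 3545/21]
+L5 (α=5/6) → [2497/14, 2822/21, 5855/126]
→ [178, 134, 46]

(2,1) stack=L1,L2,L3,L4,L5,L6; from [0,0,0]:
L1 α=0: [0, 0, 0]
L2 α=1/2: [17, 173/2, 51]
L3 α=3/4: [265/2, 977/8, 375/4]
L4 α=1/3: [488/3, 1117/12, 797/6]
L5 α=4/5: [1208/15, 8317/60, 5669/30]
L6 α=1/2: [2179/15, 11617/120, 7049/60]
→ [145, 97, 117]

(1,1) stack=L1,L2,L3,L4,L5,L6; from [0,0,0]:
+L1 (α=4/7) → [20/7, 104/7, 328/7]
+L2 (α=4/7) → [6332/49, 3252/49, 2440/49]
+L3 (α=0) → [6332/49, 3252/49, 2440/49]
+L4 (α=5/7) → [67789/343, 27574/343, 37710/343]
+L5 (α=1/2) → [64250/343, 16874/343, 42169/686]
+L6 (α=1/2) → [138681/686, 18041/343, 113513/1372]
rounded: [202, 53, 83]

query (1,1) [L1,L2,L3,L4,L5,L7] — begin 0,0,0
L1 α=4/7: [20/7, 104/7, 328/7]
L2 α=4/7: [6332/49, 3252/49, 2440/49]
L3 α=0: [6332/49, 3252/49, 2440/49]
L4 α=5/7: [67789/343, 27574/343, 37710/343]
L5 α=1/2: [64250/343, 16874/343, 42169/686]
L7 α=1/4: [52132/343, 35601/686, 249987/2744]
= [152, 52, 91]


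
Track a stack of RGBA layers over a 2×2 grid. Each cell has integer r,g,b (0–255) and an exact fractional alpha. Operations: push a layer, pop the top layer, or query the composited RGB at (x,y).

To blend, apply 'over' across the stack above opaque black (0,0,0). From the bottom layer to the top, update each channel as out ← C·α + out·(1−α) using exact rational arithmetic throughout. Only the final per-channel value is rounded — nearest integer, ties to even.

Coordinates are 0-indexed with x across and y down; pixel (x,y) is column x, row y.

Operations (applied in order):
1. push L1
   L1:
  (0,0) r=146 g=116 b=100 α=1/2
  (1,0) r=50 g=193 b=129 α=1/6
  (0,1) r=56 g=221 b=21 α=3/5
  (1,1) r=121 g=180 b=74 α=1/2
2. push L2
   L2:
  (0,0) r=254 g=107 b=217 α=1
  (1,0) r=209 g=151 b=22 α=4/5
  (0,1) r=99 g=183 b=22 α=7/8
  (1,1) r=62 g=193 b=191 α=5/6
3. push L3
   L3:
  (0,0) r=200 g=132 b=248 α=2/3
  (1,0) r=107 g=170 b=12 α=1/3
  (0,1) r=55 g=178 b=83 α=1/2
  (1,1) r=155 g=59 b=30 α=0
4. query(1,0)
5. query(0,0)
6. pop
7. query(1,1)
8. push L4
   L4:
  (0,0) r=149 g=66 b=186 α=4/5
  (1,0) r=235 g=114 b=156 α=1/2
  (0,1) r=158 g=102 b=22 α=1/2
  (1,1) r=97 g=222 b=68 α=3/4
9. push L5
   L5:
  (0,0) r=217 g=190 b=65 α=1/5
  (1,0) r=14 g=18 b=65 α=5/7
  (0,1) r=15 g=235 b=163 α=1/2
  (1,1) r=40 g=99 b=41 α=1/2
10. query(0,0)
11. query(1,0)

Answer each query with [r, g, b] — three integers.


(1,0) stack=L1,L2,L3; from [0,0,0]:
L1 α=1/6: [25/3, 193/6, 43/2]
L2 α=4/5: [2533/15, 3817/30, 219/10]
L3 α=1/3: [6671/45, 6367/45, 93/5]
→ [148, 141, 19]

at x=0,y=0 over L1,L2,L3:
after L1 α=1/2: [73, 58, 50]
after L2 α=1: [254, 107, 217]
after L3 α=2/3: [218, 371/3, 713/3]
→ [218, 124, 238]

query (1,1) [L1,L2] — begin 0,0,0
L1 α=1/2: [121/2, 90, 37]
L2 α=5/6: [247/4, 1055/6, 496/3]
rounded: [62, 176, 165]

query (0,0) [L1,L2,L4,L5] — begin 0,0,0
+L1 (α=1/2) → [73, 58, 50]
+L2 (α=1) → [254, 107, 217]
+L4 (α=4/5) → [170, 371/5, 961/5]
+L5 (α=1/5) → [897/5, 2434/25, 4169/25]
= [179, 97, 167]

query (1,0) [L1,L2,L4,L5] — begin 0,0,0
after L1 α=1/6: [25/3, 193/6, 43/2]
after L2 α=4/5: [2533/15, 3817/30, 219/10]
after L4 α=1/2: [3029/15, 7237/60, 1779/20]
after L5 α=5/7: [7108/105, 9937/210, 5029/70]
= [68, 47, 72]


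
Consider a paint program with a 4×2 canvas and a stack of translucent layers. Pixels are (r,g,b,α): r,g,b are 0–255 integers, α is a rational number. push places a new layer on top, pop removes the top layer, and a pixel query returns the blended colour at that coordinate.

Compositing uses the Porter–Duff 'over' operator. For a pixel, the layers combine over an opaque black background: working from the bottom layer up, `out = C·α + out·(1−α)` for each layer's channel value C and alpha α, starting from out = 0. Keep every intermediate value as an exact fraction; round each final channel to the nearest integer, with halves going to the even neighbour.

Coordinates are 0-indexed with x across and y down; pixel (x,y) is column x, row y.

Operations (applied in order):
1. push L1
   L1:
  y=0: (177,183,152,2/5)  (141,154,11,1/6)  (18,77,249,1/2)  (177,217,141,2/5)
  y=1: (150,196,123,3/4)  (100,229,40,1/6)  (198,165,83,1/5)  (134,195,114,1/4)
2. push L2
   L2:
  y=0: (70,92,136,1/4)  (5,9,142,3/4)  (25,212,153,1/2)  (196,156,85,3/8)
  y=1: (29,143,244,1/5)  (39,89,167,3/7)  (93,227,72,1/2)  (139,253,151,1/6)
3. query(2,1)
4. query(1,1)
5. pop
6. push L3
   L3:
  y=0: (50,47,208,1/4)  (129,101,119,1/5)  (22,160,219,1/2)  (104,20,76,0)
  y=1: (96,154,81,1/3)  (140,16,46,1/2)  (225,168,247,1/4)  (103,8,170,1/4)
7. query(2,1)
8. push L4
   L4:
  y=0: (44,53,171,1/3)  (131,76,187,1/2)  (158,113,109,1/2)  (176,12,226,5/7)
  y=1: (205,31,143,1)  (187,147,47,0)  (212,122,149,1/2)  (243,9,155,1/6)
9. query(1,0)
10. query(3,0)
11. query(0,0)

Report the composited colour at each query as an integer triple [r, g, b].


at x=2,y=1 over L1,L2:
+L1 (α=1/5) → [198/5, 33, 83/5]
+L2 (α=1/2) → [663/10, 130, 443/10]
rounded: [66, 130, 44]

query (1,1) [L1,L2] — begin 0,0,0
after L1 α=1/6: [50/3, 229/6, 20/3]
after L2 α=3/7: [551/21, 1259/21, 1583/21]
→ [26, 60, 75]

at x=2,y=1 over L1,L3:
L1 α=1/5: [198/5, 33, 83/5]
L3 α=1/4: [1719/20, 267/4, 371/5]
= [86, 67, 74]

at x=1,y=0 over L1,L3,L4:
after L1 α=1/6: [47/2, 77/3, 11/6]
after L3 α=1/5: [223/5, 611/15, 379/15]
after L4 α=1/2: [439/5, 1751/30, 1592/15]
rounded: [88, 58, 106]

query (3,0) [L1,L3,L4] — begin 0,0,0
after L1 α=2/5: [354/5, 434/5, 282/5]
after L3 α=0: [354/5, 434/5, 282/5]
after L4 α=5/7: [5108/35, 1168/35, 6214/35]
= [146, 33, 178]

(0,0) stack=L1,L3,L4; from [0,0,0]:
L1 α=2/5: [354/5, 366/5, 304/5]
L3 α=1/4: [328/5, 1333/20, 488/5]
L4 α=1/3: [292/5, 621/10, 1831/15]
→ [58, 62, 122]


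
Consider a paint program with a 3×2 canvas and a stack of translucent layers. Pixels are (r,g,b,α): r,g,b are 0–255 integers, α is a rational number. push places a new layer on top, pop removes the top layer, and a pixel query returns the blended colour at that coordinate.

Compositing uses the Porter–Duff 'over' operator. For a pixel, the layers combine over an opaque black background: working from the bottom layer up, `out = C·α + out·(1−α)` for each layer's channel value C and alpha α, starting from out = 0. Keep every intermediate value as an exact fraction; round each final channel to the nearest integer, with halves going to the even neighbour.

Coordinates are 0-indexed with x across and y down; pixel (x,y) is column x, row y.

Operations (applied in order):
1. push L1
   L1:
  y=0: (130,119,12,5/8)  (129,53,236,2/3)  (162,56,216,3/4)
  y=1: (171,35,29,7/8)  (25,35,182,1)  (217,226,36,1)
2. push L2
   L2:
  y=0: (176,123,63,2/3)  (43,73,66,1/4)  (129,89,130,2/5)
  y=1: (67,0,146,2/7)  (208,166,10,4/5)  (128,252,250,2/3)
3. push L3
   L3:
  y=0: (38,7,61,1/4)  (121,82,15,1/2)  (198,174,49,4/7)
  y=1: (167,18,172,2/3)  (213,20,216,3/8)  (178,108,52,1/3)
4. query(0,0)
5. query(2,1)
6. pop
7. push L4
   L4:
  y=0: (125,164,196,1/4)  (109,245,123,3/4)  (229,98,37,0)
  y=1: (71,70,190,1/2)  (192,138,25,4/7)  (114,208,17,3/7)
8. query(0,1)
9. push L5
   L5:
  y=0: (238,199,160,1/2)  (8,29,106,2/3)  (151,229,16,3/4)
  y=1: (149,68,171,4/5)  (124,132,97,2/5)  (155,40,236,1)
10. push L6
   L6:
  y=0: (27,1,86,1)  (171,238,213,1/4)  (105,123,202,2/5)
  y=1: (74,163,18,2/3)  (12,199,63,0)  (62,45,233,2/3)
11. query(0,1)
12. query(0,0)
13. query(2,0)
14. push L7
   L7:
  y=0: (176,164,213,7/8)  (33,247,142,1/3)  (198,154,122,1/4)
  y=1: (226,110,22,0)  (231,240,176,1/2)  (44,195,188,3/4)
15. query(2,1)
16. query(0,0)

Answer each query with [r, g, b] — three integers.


(0,0) stack=L1,L2,L3; from [0,0,0]:
L1 α=5/8: [325/4, 595/8, 15/2]
L2 α=2/3: [1733/12, 2563/24, 89/2]
L3 α=1/4: [1885/16, 2619/32, 389/8]
rounded: [118, 82, 49]

(2,1) stack=L1,L2,L3; from [0,0,0]:
after L1 α=1: [217, 226, 36]
after L2 α=2/3: [473/3, 730/3, 536/3]
after L3 α=1/3: [1480/9, 1784/9, 1228/9]
→ [164, 198, 136]

query (0,1) [L1,L2,L4] — begin 0,0,0
+L1 (α=7/8) → [1197/8, 245/8, 203/8]
+L2 (α=2/7) → [7057/56, 175/8, 3351/56]
+L4 (α=1/2) → [11033/112, 735/16, 13991/112]
→ [99, 46, 125]

query (0,1) [L1,L2,L4,L5,L6] — begin 0,0,0
+L1 (α=7/8) → [1197/8, 245/8, 203/8]
+L2 (α=2/7) → [7057/56, 175/8, 3351/56]
+L4 (α=1/2) → [11033/112, 735/16, 13991/112]
+L5 (α=4/5) → [15557/112, 5087/80, 90599/560]
+L6 (α=2/3) → [10711/112, 10389/80, 110759/1680]
rounded: [96, 130, 66]

query (0,0) [L1,L2,L4,L5,L6] — begin 0,0,0
L1 α=5/8: [325/4, 595/8, 15/2]
L2 α=2/3: [1733/12, 2563/24, 89/2]
L4 α=1/4: [2233/16, 3875/32, 659/8]
L5 α=1/2: [6041/32, 10243/64, 1939/16]
L6 α=1: [27, 1, 86]
→ [27, 1, 86]

query (2,0) [L1,L2,L4,L5,L6] — begin 0,0,0
after L1 α=3/4: [243/2, 42, 162]
after L2 α=2/5: [249/2, 304/5, 746/5]
after L4 α=0: [249/2, 304/5, 746/5]
after L5 α=3/4: [1155/8, 3739/20, 493/10]
after L6 α=2/5: [1029/8, 16137/100, 5519/50]
rounded: [129, 161, 110]

at x=2,y=1 over L1,L2,L4,L5,L6,L7:
after L1 α=1: [217, 226, 36]
after L2 α=2/3: [473/3, 730/3, 536/3]
after L4 α=3/7: [2918/21, 4792/21, 2297/21]
after L5 α=1: [155, 40, 236]
after L6 α=2/3: [93, 130/3, 234]
after L7 α=3/4: [225/4, 1885/12, 399/2]
rounded: [56, 157, 200]

at x=0,y=0 over L1,L2,L4,L5,L6,L7:
+L1 (α=5/8) → [325/4, 595/8, 15/2]
+L2 (α=2/3) → [1733/12, 2563/24, 89/2]
+L4 (α=1/4) → [2233/16, 3875/32, 659/8]
+L5 (α=1/2) → [6041/32, 10243/64, 1939/16]
+L6 (α=1) → [27, 1, 86]
+L7 (α=7/8) → [1259/8, 1149/8, 1577/8]
rounded: [157, 144, 197]


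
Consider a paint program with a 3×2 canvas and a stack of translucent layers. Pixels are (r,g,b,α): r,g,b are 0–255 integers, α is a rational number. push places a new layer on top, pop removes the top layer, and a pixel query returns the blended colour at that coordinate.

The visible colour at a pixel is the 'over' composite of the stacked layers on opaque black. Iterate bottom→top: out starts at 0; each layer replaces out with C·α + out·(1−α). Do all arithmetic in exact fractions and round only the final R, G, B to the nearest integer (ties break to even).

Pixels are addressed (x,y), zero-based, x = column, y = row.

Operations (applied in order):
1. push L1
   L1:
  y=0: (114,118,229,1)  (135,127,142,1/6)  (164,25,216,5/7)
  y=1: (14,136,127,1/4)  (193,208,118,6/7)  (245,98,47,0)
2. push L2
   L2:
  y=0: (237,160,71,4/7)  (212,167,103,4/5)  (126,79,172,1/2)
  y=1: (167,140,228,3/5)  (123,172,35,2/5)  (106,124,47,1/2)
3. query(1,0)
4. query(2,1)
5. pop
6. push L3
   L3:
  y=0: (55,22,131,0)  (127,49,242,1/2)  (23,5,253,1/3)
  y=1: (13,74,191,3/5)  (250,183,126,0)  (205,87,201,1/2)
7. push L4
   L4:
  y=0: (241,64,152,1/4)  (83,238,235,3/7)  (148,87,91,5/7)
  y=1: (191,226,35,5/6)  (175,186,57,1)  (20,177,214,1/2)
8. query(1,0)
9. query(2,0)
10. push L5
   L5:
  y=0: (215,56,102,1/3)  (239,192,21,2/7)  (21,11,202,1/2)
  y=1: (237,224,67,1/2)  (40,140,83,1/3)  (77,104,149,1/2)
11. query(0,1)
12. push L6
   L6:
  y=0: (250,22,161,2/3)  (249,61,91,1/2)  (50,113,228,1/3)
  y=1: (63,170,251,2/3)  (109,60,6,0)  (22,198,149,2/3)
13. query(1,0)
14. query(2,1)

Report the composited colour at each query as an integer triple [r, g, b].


at x=1,y=0 over L1,L2:
after L1 α=1/6: [45/2, 127/6, 71/3]
after L2 α=4/5: [1741/10, 827/6, 1307/15]
rounded: [174, 138, 87]

query (2,1) [L1,L2] — begin 0,0,0
after L1 α=0: [0, 0, 0]
after L2 α=1/2: [53, 62, 47/2]
→ [53, 62, 24]

at x=1,y=0 over L1,L3,L4:
L1 α=1/6: [45/2, 127/6, 71/3]
L3 α=1/2: [299/4, 421/12, 797/6]
L4 α=3/7: [548/7, 2563/21, 3709/21]
→ [78, 122, 177]

at x=2,y=0 over L1,L3,L4:
after L1 α=5/7: [820/7, 125/7, 1080/7]
after L3 α=1/3: [1801/21, 95/7, 3931/21]
after L4 α=5/7: [19142/147, 3235/49, 17417/147]
= [130, 66, 118]

query (0,1) [L1,L3,L4,L5] — begin 0,0,0
after L1 α=1/4: [7/2, 34, 127/4]
after L3 α=3/5: [46/5, 58, 1273/10]
after L4 α=5/6: [1607/10, 198, 3023/60]
after L5 α=1/2: [3977/20, 211, 7043/120]
→ [199, 211, 59]

at x=1,y=0 over L1,L3,L4,L5,L6:
L1 α=1/6: [45/2, 127/6, 71/3]
L3 α=1/2: [299/4, 421/12, 797/6]
L4 α=3/7: [548/7, 2563/21, 3709/21]
L5 α=2/7: [6086/49, 20879/147, 19427/147]
L6 α=1/2: [18287/98, 14923/147, 16402/147]
= [187, 102, 112]

query (2,1) [L1,L3,L4,L5,L6] — begin 0,0,0
L1 α=0: [0, 0, 0]
L3 α=1/2: [205/2, 87/2, 201/2]
L4 α=1/2: [245/4, 441/4, 629/4]
L5 α=1/2: [553/8, 857/8, 1225/8]
L6 α=2/3: [905/24, 4025/24, 1203/8]
rounded: [38, 168, 150]
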